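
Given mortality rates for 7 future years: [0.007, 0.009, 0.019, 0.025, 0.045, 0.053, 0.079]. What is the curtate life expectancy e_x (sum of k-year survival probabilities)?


e_x = sum_{k=1}^{n} k_p_x
k_p_x values:
  1_p_x = 0.993
  2_p_x = 0.984063
  3_p_x = 0.965366
  4_p_x = 0.941232
  5_p_x = 0.898876
  6_p_x = 0.851236
  7_p_x = 0.783988
e_x = 6.4178


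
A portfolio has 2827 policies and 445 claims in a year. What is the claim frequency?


frequency = claims / policies
= 445 / 2827
= 0.1574


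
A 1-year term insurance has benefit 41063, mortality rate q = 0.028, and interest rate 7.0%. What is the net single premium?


NSP = benefit * q * v
v = 1/(1+i) = 0.934579
NSP = 41063 * 0.028 * 0.934579
= 1074.5458


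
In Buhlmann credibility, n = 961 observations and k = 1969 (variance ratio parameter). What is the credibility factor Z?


Z = n / (n + k)
= 961 / (961 + 1969)
= 961 / 2930
= 0.328


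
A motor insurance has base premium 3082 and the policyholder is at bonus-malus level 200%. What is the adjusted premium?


adjusted = base * BM_level / 100
= 3082 * 200 / 100
= 3082 * 2.0
= 6164.0


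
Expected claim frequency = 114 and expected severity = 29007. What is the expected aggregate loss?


E[S] = E[N] * E[X]
= 114 * 29007
= 3.3068e+06


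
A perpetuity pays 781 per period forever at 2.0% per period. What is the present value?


PV = PMT / i
= 781 / 0.02
= 39050.0


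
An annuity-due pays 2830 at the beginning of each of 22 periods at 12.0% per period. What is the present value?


PV_due = PMT * (1-(1+i)^(-n))/i * (1+i)
PV_immediate = 21634.3475
PV_due = 21634.3475 * 1.12
= 24230.4692


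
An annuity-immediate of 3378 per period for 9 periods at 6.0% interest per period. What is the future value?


FV = PMT * ((1+i)^n - 1) / i
= 3378 * ((1.06)^9 - 1) / 0.06
= 3378 * (1.689479 - 1) / 0.06
= 38817.6654


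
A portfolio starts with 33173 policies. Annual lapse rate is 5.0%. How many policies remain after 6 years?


remaining = initial * (1 - lapse)^years
= 33173 * (1 - 0.05)^6
= 33173 * 0.735092
= 24385.2033


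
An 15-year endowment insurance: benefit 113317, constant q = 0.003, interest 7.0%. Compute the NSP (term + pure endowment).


Term component = 3043.3808
Pure endowment = 15_p_x * v^15 * benefit = 0.955933 * 0.362446 * 113317 = 39261.3996
NSP = 42304.7805


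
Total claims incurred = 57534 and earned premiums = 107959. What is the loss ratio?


Loss ratio = claims / premiums
= 57534 / 107959
= 0.5329


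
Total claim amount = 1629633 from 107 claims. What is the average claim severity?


severity = total / number
= 1629633 / 107
= 15230.215


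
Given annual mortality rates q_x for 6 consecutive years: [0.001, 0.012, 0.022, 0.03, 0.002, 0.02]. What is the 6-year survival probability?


p_k = 1 - q_k for each year
Survival = product of (1 - q_k)
= 0.999 * 0.988 * 0.978 * 0.97 * 0.998 * 0.98
= 0.9158


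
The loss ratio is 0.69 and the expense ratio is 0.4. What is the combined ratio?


Combined ratio = loss ratio + expense ratio
= 0.69 + 0.4
= 1.09


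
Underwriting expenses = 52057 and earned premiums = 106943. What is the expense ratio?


Expense ratio = expenses / premiums
= 52057 / 106943
= 0.4868


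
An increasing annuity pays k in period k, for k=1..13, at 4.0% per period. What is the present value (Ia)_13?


(Ia)_n = sum_{k=1}^{n} k * v^k, v = 1/(1+i)
v = 0.961538
Sum computed term by term:
(Ia)_13 = 64.4403


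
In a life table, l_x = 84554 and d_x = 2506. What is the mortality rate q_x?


q_x = d_x / l_x
= 2506 / 84554
= 0.0296


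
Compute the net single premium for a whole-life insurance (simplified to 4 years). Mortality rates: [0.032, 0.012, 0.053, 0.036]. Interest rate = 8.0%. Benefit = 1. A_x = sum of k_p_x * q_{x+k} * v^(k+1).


v = 0.925926
Year 0: k_p_x=1.0, q=0.032, term=0.02963
Year 1: k_p_x=0.968, q=0.012, term=0.009959
Year 2: k_p_x=0.956384, q=0.053, term=0.040238
Year 3: k_p_x=0.905696, q=0.036, term=0.023966
A_x = 0.1038


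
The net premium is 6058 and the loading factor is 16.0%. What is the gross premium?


Gross = net * (1 + loading)
= 6058 * (1 + 0.16)
= 6058 * 1.16
= 7027.28


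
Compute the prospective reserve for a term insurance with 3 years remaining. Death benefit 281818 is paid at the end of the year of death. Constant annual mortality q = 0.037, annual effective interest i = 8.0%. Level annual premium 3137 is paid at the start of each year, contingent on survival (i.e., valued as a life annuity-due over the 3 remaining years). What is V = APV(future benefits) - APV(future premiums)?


v = 1/(1+i) = 0.925926
APV(future benefits) per unit = sum_{k=0}^{2} k_p_x * q * v^(k+1) = 0.092046
APV(future benefits) = 281818 * 0.092046 = 25940.1038
Life annuity-due factor ä_{x:3} = sum_{k=0}^{2} k_p_x * v^k = 2.686736
APV(future premiums) = 3137 * 2.686736 = 8428.2912
V = 25940.1038 - 8428.2912
= 17511.8126


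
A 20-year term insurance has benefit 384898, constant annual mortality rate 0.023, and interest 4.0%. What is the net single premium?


NSP = benefit * sum_{k=0}^{n-1} k_p_x * q * v^(k+1)
With constant q=0.023, v=0.961538
Sum = 0.26046
NSP = 384898 * 0.26046
= 100250.5614


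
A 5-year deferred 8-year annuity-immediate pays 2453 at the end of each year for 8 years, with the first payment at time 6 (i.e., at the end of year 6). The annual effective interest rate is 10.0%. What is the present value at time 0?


PV at time 5 of the 8-year annuity-immediate:
a_n = 2453 * (1-(1+0.1)^(-8))/0.1 = 13086.574
Discount back 5 years to time 0:
PV = 13086.574 * (1+0.1)^(-5)
= 13086.574 * 0.620921
= 8125.7328


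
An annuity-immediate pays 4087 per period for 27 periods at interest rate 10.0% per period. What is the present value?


PV = PMT * (1 - (1+i)^(-n)) / i
= 4087 * (1 - (1+0.1)^(-27)) / 0.1
= 4087 * (1 - 0.076278) / 0.1
= 4087 * 9.237223
= 37752.531


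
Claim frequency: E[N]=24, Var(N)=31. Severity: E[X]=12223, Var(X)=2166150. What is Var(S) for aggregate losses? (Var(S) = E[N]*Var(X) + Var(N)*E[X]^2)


Var(S) = E[N]*Var(X) + Var(N)*E[X]^2
= 24*2166150 + 31*12223^2
= 51987600 + 4631453599
= 4.6834e+09


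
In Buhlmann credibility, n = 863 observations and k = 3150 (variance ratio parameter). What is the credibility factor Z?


Z = n / (n + k)
= 863 / (863 + 3150)
= 863 / 4013
= 0.2151


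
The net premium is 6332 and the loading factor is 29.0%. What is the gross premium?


Gross = net * (1 + loading)
= 6332 * (1 + 0.29)
= 6332 * 1.29
= 8168.28


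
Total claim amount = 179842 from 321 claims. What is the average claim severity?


severity = total / number
= 179842 / 321
= 560.2555


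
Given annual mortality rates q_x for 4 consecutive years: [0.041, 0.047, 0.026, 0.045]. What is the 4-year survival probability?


p_k = 1 - q_k for each year
Survival = product of (1 - q_k)
= 0.959 * 0.953 * 0.974 * 0.955
= 0.8501


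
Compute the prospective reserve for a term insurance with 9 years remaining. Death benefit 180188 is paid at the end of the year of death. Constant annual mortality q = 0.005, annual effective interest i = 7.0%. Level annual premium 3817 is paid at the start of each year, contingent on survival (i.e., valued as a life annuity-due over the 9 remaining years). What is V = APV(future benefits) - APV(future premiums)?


v = 1/(1+i) = 0.934579
APV(future benefits) per unit = sum_{k=0}^{8} k_p_x * q * v^(k+1) = 0.032004
APV(future benefits) = 180188 * 0.032004 = 5766.7296
Life annuity-due factor ä_{x:9} = sum_{k=0}^{8} k_p_x * v^k = 6.848847
APV(future premiums) = 3817 * 6.848847 = 26142.0509
V = 5766.7296 - 26142.0509
= -20375.3213


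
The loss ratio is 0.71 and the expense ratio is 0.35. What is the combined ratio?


Combined ratio = loss ratio + expense ratio
= 0.71 + 0.35
= 1.06


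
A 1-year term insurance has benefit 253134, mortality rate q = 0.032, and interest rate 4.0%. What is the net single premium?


NSP = benefit * q * v
v = 1/(1+i) = 0.961538
NSP = 253134 * 0.032 * 0.961538
= 7788.7385


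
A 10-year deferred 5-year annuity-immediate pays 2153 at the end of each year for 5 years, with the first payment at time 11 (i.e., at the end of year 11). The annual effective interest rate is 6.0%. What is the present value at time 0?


PV at time 10 of the 5-year annuity-immediate:
a_n = 2153 * (1-(1+0.06)^(-5))/0.06 = 9069.2192
Discount back 10 years to time 0:
PV = 9069.2192 * (1+0.06)^(-10)
= 9069.2192 * 0.558395
= 5064.2046


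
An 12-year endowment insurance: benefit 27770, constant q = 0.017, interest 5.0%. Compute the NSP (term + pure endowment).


Term component = 3852.2245
Pure endowment = 12_p_x * v^12 * benefit = 0.814033 * 0.556837 * 27770 = 12587.7035
NSP = 16439.928


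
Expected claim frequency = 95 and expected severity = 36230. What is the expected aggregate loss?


E[S] = E[N] * E[X]
= 95 * 36230
= 3.4418e+06


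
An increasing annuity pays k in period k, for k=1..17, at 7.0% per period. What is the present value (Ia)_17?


(Ia)_n = sum_{k=1}^{n} k * v^k, v = 1/(1+i)
v = 0.934579
Sum computed term by term:
(Ia)_17 = 72.3555


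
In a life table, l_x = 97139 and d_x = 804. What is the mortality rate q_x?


q_x = d_x / l_x
= 804 / 97139
= 0.0083


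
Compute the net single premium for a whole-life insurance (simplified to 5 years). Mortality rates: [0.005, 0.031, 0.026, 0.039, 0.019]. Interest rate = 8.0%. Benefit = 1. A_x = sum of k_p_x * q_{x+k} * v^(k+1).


v = 0.925926
Year 0: k_p_x=1.0, q=0.005, term=0.00463
Year 1: k_p_x=0.995, q=0.031, term=0.026445
Year 2: k_p_x=0.964155, q=0.026, term=0.0199
Year 3: k_p_x=0.939087, q=0.039, term=0.02692
Year 4: k_p_x=0.902463, q=0.019, term=0.01167
A_x = 0.0896


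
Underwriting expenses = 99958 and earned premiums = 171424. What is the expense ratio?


Expense ratio = expenses / premiums
= 99958 / 171424
= 0.5831


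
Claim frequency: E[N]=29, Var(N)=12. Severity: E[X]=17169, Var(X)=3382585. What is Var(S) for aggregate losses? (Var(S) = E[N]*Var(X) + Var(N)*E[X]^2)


Var(S) = E[N]*Var(X) + Var(N)*E[X]^2
= 29*3382585 + 12*17169^2
= 98094965 + 3537294732
= 3.6354e+09


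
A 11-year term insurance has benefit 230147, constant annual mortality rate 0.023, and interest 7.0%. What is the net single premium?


NSP = benefit * sum_{k=0}^{n-1} k_p_x * q * v^(k+1)
With constant q=0.023, v=0.934579
Sum = 0.156349
NSP = 230147 * 0.156349
= 35983.2735


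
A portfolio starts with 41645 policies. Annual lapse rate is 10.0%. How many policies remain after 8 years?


remaining = initial * (1 - lapse)^years
= 41645 * (1 - 0.1)^8
= 41645 * 0.430467
= 17926.807


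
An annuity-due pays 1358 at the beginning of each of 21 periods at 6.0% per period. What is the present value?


PV_due = PMT * (1-(1+i)^(-n))/i * (1+i)
PV_immediate = 15975.6161
PV_due = 15975.6161 * 1.06
= 16934.153


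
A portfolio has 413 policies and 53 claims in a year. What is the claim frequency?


frequency = claims / policies
= 53 / 413
= 0.1283


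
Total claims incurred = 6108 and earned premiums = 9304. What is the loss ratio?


Loss ratio = claims / premiums
= 6108 / 9304
= 0.6565


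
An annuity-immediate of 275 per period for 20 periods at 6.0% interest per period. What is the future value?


FV = PMT * ((1+i)^n - 1) / i
= 275 * ((1.06)^20 - 1) / 0.06
= 275 * (3.207135 - 1) / 0.06
= 10116.0376


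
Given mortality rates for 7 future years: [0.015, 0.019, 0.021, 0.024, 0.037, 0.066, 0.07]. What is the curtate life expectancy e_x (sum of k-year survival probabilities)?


e_x = sum_{k=1}^{n} k_p_x
k_p_x values:
  1_p_x = 0.985
  2_p_x = 0.966285
  3_p_x = 0.945993
  4_p_x = 0.923289
  5_p_x = 0.889127
  6_p_x = 0.830445
  7_p_x = 0.772314
e_x = 6.3125


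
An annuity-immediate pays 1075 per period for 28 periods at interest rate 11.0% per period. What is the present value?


PV = PMT * (1 - (1+i)^(-n)) / i
= 1075 * (1 - (1+0.11)^(-28)) / 0.11
= 1075 * (1 - 0.053822) / 0.11
= 1075 * 8.601622
= 9246.7435


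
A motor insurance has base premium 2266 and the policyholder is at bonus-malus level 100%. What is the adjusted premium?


adjusted = base * BM_level / 100
= 2266 * 100 / 100
= 2266 * 1.0
= 2266.0


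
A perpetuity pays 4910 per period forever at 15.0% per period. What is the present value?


PV = PMT / i
= 4910 / 0.15
= 32733.3333


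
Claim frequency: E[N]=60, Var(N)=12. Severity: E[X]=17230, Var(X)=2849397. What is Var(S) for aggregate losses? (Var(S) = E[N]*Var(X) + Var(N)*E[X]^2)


Var(S) = E[N]*Var(X) + Var(N)*E[X]^2
= 60*2849397 + 12*17230^2
= 170963820 + 3562474800
= 3.7334e+09


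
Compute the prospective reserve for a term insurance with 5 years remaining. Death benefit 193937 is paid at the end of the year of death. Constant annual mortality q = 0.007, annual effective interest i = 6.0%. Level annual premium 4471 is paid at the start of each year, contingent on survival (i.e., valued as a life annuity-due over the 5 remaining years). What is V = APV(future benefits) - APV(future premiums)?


v = 1/(1+i) = 0.943396
APV(future benefits) per unit = sum_{k=0}^{4} k_p_x * q * v^(k+1) = 0.0291
APV(future benefits) = 193937 * 0.0291 = 5643.6415
Life annuity-due factor ä_{x:5} = sum_{k=0}^{4} k_p_x * v^k = 4.40663
APV(future premiums) = 4471 * 4.40663 = 19702.0418
V = 5643.6415 - 19702.0418
= -14058.4004


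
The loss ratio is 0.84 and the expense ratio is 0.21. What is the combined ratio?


Combined ratio = loss ratio + expense ratio
= 0.84 + 0.21
= 1.05


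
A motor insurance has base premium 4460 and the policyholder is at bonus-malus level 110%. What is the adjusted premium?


adjusted = base * BM_level / 100
= 4460 * 110 / 100
= 4460 * 1.1
= 4906.0


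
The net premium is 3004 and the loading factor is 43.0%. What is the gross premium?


Gross = net * (1 + loading)
= 3004 * (1 + 0.43)
= 3004 * 1.43
= 4295.72


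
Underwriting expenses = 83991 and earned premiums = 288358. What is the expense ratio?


Expense ratio = expenses / premiums
= 83991 / 288358
= 0.2913


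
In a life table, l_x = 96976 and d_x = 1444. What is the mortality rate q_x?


q_x = d_x / l_x
= 1444 / 96976
= 0.0149


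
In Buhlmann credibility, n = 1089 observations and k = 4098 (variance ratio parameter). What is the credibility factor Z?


Z = n / (n + k)
= 1089 / (1089 + 4098)
= 1089 / 5187
= 0.2099


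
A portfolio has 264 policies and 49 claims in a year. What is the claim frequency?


frequency = claims / policies
= 49 / 264
= 0.1856


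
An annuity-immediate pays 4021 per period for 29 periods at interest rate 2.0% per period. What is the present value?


PV = PMT * (1 - (1+i)^(-n)) / i
= 4021 * (1 - (1+0.02)^(-29)) / 0.02
= 4021 * (1 - 0.563112) / 0.02
= 4021 * 21.844385
= 87836.2707


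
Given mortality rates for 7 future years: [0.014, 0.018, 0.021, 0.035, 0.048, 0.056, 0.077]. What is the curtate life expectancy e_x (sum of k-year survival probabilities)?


e_x = sum_{k=1}^{n} k_p_x
k_p_x values:
  1_p_x = 0.986
  2_p_x = 0.968252
  3_p_x = 0.947919
  4_p_x = 0.914742
  5_p_x = 0.870834
  6_p_x = 0.822067
  7_p_x = 0.758768
e_x = 6.2686


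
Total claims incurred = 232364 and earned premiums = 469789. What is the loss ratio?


Loss ratio = claims / premiums
= 232364 / 469789
= 0.4946


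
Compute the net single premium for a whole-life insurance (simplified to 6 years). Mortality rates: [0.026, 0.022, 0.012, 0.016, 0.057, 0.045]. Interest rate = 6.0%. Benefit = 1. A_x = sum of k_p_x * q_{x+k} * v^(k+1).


v = 0.943396
Year 0: k_p_x=1.0, q=0.026, term=0.024528
Year 1: k_p_x=0.974, q=0.022, term=0.019071
Year 2: k_p_x=0.952572, q=0.012, term=0.009598
Year 3: k_p_x=0.941141, q=0.016, term=0.011928
Year 4: k_p_x=0.926083, q=0.057, term=0.039445
Year 5: k_p_x=0.873296, q=0.045, term=0.027704
A_x = 0.1323


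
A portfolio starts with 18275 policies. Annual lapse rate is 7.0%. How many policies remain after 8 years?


remaining = initial * (1 - lapse)^years
= 18275 * (1 - 0.07)^8
= 18275 * 0.559582
= 10226.3576


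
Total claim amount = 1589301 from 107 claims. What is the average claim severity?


severity = total / number
= 1589301 / 107
= 14853.2804


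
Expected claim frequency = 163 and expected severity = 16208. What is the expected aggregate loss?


E[S] = E[N] * E[X]
= 163 * 16208
= 2.6419e+06


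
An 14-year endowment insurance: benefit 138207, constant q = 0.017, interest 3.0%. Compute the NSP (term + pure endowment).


Term component = 23993.6056
Pure endowment = 14_p_x * v^14 * benefit = 0.786592 * 0.661118 * 138207 = 71871.7375
NSP = 95865.3431


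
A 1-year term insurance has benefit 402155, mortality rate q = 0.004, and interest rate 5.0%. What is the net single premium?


NSP = benefit * q * v
v = 1/(1+i) = 0.952381
NSP = 402155 * 0.004 * 0.952381
= 1532.019


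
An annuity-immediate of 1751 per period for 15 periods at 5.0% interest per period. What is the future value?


FV = PMT * ((1+i)^n - 1) / i
= 1751 * ((1.05)^15 - 1) / 0.05
= 1751 * (2.078928 - 1) / 0.05
= 37784.0648


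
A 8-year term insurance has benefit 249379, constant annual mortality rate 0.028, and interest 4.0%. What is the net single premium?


NSP = benefit * sum_{k=0}^{n-1} k_p_x * q * v^(k+1)
With constant q=0.028, v=0.961538
Sum = 0.17204
NSP = 249379 * 0.17204
= 42903.2004


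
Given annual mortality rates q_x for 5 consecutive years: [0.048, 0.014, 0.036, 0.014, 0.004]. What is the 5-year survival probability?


p_k = 1 - q_k for each year
Survival = product of (1 - q_k)
= 0.952 * 0.986 * 0.964 * 0.986 * 0.996
= 0.8886


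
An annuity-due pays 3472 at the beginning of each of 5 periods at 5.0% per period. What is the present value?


PV_due = PMT * (1-(1+i)^(-n))/i * (1+i)
PV_immediate = 15031.943
PV_due = 15031.943 * 1.05
= 15783.5402


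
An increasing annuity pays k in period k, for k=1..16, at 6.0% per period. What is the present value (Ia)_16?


(Ia)_n = sum_{k=1}^{n} k * v^k, v = 1/(1+i)
v = 0.943396
Sum computed term by term:
(Ia)_16 = 73.5651


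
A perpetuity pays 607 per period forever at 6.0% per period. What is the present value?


PV = PMT / i
= 607 / 0.06
= 10116.6667


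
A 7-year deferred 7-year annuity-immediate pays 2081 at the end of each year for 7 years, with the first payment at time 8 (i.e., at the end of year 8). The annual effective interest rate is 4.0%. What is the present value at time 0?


PV at time 7 of the 7-year annuity-immediate:
a_n = 2081 * (1-(1+0.04)^(-7))/0.04 = 12490.2758
Discount back 7 years to time 0:
PV = 12490.2758 * (1+0.04)^(-7)
= 12490.2758 * 0.759918
= 9491.583


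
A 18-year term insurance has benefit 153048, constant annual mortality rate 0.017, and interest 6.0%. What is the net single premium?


NSP = benefit * sum_{k=0}^{n-1} k_p_x * q * v^(k+1)
With constant q=0.017, v=0.943396
Sum = 0.16397
NSP = 153048 * 0.16397
= 25095.3384


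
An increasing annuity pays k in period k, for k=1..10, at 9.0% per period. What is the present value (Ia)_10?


(Ia)_n = sum_{k=1}^{n} k * v^k, v = 1/(1+i)
v = 0.917431
Sum computed term by term:
(Ia)_10 = 30.7904


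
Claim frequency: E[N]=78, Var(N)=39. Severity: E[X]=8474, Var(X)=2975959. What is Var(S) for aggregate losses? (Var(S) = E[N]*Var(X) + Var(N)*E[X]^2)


Var(S) = E[N]*Var(X) + Var(N)*E[X]^2
= 78*2975959 + 39*8474^2
= 232124802 + 2800538364
= 3.0327e+09


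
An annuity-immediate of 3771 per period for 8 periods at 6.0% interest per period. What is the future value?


FV = PMT * ((1+i)^n - 1) / i
= 3771 * ((1.06)^8 - 1) / 0.06
= 3771 * (1.593848 - 1) / 0.06
= 37323.3515


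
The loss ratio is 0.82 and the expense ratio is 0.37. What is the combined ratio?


Combined ratio = loss ratio + expense ratio
= 0.82 + 0.37
= 1.19


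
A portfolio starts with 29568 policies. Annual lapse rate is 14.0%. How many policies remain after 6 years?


remaining = initial * (1 - lapse)^years
= 29568 * (1 - 0.14)^6
= 29568 * 0.404567
= 11962.244


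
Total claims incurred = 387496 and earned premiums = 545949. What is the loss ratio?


Loss ratio = claims / premiums
= 387496 / 545949
= 0.7098


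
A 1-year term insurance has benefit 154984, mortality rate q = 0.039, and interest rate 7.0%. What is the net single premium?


NSP = benefit * q * v
v = 1/(1+i) = 0.934579
NSP = 154984 * 0.039 * 0.934579
= 5648.9495


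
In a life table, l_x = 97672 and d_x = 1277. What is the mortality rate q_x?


q_x = d_x / l_x
= 1277 / 97672
= 0.0131


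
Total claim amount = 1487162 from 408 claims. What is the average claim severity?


severity = total / number
= 1487162 / 408
= 3645.0049


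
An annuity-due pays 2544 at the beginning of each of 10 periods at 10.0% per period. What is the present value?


PV_due = PMT * (1-(1+i)^(-n))/i * (1+i)
PV_immediate = 15631.7787
PV_due = 15631.7787 * 1.1
= 17194.9566


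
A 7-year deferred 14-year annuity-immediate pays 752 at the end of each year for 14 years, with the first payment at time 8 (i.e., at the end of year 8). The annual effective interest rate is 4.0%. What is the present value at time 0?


PV at time 7 of the 14-year annuity-immediate:
a_n = 752 * (1-(1+0.04)^(-14))/0.04 = 7943.4684
Discount back 7 years to time 0:
PV = 7943.4684 * (1+0.04)^(-7)
= 7943.4684 * 0.759918
= 6036.3832


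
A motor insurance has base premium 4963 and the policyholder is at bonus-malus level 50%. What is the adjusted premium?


adjusted = base * BM_level / 100
= 4963 * 50 / 100
= 4963 * 0.5
= 2481.5


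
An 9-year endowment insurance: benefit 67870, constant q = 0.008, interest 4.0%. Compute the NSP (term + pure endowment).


Term component = 3918.4813
Pure endowment = 9_p_x * v^9 * benefit = 0.930262 * 0.702587 * 67870 = 44359.1121
NSP = 48277.5934


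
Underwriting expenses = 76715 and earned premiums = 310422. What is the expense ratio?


Expense ratio = expenses / premiums
= 76715 / 310422
= 0.2471


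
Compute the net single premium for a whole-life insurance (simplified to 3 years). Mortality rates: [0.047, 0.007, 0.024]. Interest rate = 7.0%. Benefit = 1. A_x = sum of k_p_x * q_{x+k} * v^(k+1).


v = 0.934579
Year 0: k_p_x=1.0, q=0.047, term=0.043925
Year 1: k_p_x=0.953, q=0.007, term=0.005827
Year 2: k_p_x=0.946329, q=0.024, term=0.01854
A_x = 0.0683


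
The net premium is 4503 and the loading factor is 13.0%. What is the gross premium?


Gross = net * (1 + loading)
= 4503 * (1 + 0.13)
= 4503 * 1.13
= 5088.39


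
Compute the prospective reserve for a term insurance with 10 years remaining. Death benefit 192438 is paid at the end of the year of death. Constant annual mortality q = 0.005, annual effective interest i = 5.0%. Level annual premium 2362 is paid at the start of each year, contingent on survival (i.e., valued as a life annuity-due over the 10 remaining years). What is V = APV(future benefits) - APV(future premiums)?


v = 1/(1+i) = 0.952381
APV(future benefits) per unit = sum_{k=0}^{9} k_p_x * q * v^(k+1) = 0.037827
APV(future benefits) = 192438 * 0.037827 = 7279.4202
Life annuity-due factor ä_{x:10} = sum_{k=0}^{9} k_p_x * v^k = 7.943744
APV(future premiums) = 2362 * 7.943744 = 18763.1237
V = 7279.4202 - 18763.1237
= -11483.7035


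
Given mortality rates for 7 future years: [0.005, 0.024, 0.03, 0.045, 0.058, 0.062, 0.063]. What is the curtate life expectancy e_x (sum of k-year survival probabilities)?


e_x = sum_{k=1}^{n} k_p_x
k_p_x values:
  1_p_x = 0.995
  2_p_x = 0.97112
  3_p_x = 0.941986
  4_p_x = 0.899597
  5_p_x = 0.84742
  6_p_x = 0.79488
  7_p_x = 0.744803
e_x = 6.1948


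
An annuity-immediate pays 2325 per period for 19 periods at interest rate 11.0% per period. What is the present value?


PV = PMT * (1 - (1+i)^(-n)) / i
= 2325 * (1 - (1+0.11)^(-19)) / 0.11
= 2325 * (1 - 0.137678) / 0.11
= 2325 * 7.839294
= 18226.359


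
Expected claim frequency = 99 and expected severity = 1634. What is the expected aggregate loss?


E[S] = E[N] * E[X]
= 99 * 1634
= 161766


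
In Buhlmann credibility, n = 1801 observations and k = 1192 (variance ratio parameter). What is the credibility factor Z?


Z = n / (n + k)
= 1801 / (1801 + 1192)
= 1801 / 2993
= 0.6017


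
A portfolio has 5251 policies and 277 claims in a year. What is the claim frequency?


frequency = claims / policies
= 277 / 5251
= 0.0528


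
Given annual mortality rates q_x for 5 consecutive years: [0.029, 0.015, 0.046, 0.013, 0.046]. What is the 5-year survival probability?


p_k = 1 - q_k for each year
Survival = product of (1 - q_k)
= 0.971 * 0.985 * 0.954 * 0.987 * 0.954
= 0.8592


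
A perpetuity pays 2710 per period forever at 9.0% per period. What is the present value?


PV = PMT / i
= 2710 / 0.09
= 30111.1111


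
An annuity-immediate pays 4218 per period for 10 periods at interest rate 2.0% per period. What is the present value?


PV = PMT * (1 - (1+i)^(-n)) / i
= 4218 * (1 - (1+0.02)^(-10)) / 0.02
= 4218 * (1 - 0.820348) / 0.02
= 4218 * 8.982585
= 37888.5436


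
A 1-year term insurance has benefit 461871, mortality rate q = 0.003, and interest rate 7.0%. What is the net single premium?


NSP = benefit * q * v
v = 1/(1+i) = 0.934579
NSP = 461871 * 0.003 * 0.934579
= 1294.9654


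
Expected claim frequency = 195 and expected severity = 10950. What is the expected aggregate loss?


E[S] = E[N] * E[X]
= 195 * 10950
= 2.1352e+06


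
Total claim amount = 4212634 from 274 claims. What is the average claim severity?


severity = total / number
= 4212634 / 274
= 15374.5766


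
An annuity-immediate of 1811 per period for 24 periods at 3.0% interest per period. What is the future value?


FV = PMT * ((1+i)^n - 1) / i
= 1811 * ((1.03)^24 - 1) / 0.03
= 1811 * (2.032794 - 1) / 0.03
= 62346.3376


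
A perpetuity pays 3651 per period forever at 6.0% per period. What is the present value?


PV = PMT / i
= 3651 / 0.06
= 60850.0


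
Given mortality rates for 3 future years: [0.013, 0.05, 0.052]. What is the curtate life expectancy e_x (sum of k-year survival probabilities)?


e_x = sum_{k=1}^{n} k_p_x
k_p_x values:
  1_p_x = 0.987
  2_p_x = 0.93765
  3_p_x = 0.888892
e_x = 2.8135


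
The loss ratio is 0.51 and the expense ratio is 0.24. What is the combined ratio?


Combined ratio = loss ratio + expense ratio
= 0.51 + 0.24
= 0.75


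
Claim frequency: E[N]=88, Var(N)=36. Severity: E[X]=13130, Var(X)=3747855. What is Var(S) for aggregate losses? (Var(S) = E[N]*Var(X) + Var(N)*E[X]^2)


Var(S) = E[N]*Var(X) + Var(N)*E[X]^2
= 88*3747855 + 36*13130^2
= 329811240 + 6206288400
= 6.5361e+09


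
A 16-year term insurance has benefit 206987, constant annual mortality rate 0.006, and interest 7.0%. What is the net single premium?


NSP = benefit * sum_{k=0}^{n-1} k_p_x * q * v^(k+1)
With constant q=0.006, v=0.934579
Sum = 0.05466
NSP = 206987 * 0.05466
= 11313.9221


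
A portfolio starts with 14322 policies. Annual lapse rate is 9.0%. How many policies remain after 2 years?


remaining = initial * (1 - lapse)^years
= 14322 * (1 - 0.09)^2
= 14322 * 0.8281
= 11860.0482


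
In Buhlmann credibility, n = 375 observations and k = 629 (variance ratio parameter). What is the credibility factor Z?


Z = n / (n + k)
= 375 / (375 + 629)
= 375 / 1004
= 0.3735


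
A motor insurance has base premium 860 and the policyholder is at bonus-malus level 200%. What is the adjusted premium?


adjusted = base * BM_level / 100
= 860 * 200 / 100
= 860 * 2.0
= 1720.0


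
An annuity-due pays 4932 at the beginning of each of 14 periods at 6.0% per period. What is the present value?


PV_due = PMT * (1-(1+i)^(-n))/i * (1+i)
PV_immediate = 45842.8607
PV_due = 45842.8607 * 1.06
= 48593.4324


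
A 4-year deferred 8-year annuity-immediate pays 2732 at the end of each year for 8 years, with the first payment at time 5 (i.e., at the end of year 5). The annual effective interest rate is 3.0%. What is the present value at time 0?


PV at time 4 of the 8-year annuity-immediate:
a_n = 2732 * (1-(1+0.03)^(-8))/0.03 = 19177.7991
Discount back 4 years to time 0:
PV = 19177.7991 * (1+0.03)^(-4)
= 19177.7991 * 0.888487
= 17039.2261


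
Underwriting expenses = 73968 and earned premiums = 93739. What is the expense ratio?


Expense ratio = expenses / premiums
= 73968 / 93739
= 0.7891


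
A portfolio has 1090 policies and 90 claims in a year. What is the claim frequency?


frequency = claims / policies
= 90 / 1090
= 0.0826


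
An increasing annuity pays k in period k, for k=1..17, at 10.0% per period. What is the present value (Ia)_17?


(Ia)_n = sum_{k=1}^{n} k * v^k, v = 1/(1+i)
v = 0.909091
Sum computed term by term:
(Ia)_17 = 54.6035


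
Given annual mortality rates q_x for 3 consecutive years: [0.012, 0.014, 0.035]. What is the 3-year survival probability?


p_k = 1 - q_k for each year
Survival = product of (1 - q_k)
= 0.988 * 0.986 * 0.965
= 0.9401


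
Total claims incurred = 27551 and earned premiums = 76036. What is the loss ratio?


Loss ratio = claims / premiums
= 27551 / 76036
= 0.3623


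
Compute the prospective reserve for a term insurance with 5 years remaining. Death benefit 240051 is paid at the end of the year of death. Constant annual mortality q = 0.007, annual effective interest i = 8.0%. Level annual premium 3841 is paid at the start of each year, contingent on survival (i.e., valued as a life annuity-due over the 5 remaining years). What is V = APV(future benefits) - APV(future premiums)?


v = 1/(1+i) = 0.925926
APV(future benefits) per unit = sum_{k=0}^{4} k_p_x * q * v^(k+1) = 0.02759
APV(future benefits) = 240051 * 0.02759 = 6623.0413
Life annuity-due factor ä_{x:5} = sum_{k=0}^{4} k_p_x * v^k = 4.256765
APV(future premiums) = 3841 * 4.256765 = 16350.2337
V = 6623.0413 - 16350.2337
= -9727.1924


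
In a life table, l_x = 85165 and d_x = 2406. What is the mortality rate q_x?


q_x = d_x / l_x
= 2406 / 85165
= 0.0283


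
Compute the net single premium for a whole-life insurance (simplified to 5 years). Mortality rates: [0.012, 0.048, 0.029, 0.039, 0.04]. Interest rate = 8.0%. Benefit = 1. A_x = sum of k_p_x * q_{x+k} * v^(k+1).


v = 0.925926
Year 0: k_p_x=1.0, q=0.012, term=0.011111
Year 1: k_p_x=0.988, q=0.048, term=0.040658
Year 2: k_p_x=0.940576, q=0.029, term=0.021653
Year 3: k_p_x=0.913299, q=0.039, term=0.026181
Year 4: k_p_x=0.877681, q=0.04, term=0.023893
A_x = 0.1235


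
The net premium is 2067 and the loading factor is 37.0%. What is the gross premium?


Gross = net * (1 + loading)
= 2067 * (1 + 0.37)
= 2067 * 1.37
= 2831.79


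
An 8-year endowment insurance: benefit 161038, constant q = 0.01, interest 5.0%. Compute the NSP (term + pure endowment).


Term component = 10076.9547
Pure endowment = 8_p_x * v^8 * benefit = 0.922745 * 0.676839 * 161038 = 100576.2717
NSP = 110653.2264


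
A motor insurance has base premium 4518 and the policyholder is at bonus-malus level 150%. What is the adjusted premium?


adjusted = base * BM_level / 100
= 4518 * 150 / 100
= 4518 * 1.5
= 6777.0


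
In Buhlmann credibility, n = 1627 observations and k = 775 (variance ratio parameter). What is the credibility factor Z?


Z = n / (n + k)
= 1627 / (1627 + 775)
= 1627 / 2402
= 0.6774


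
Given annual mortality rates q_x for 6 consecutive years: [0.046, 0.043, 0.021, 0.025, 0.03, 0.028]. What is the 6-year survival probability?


p_k = 1 - q_k for each year
Survival = product of (1 - q_k)
= 0.954 * 0.957 * 0.979 * 0.975 * 0.97 * 0.972
= 0.8216


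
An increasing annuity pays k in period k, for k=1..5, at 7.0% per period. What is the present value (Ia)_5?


(Ia)_n = sum_{k=1}^{n} k * v^k, v = 1/(1+i)
v = 0.934579
Sum computed term by term:
(Ia)_5 = 11.7469


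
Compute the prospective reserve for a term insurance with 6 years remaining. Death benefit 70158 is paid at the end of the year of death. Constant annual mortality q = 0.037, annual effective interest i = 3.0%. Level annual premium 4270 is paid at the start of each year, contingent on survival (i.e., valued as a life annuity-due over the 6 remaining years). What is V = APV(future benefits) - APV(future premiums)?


v = 1/(1+i) = 0.970874
APV(future benefits) per unit = sum_{k=0}^{5} k_p_x * q * v^(k+1) = 0.183379
APV(future benefits) = 70158 * 0.183379 = 12865.5061
Life annuity-due factor ä_{x:6} = sum_{k=0}^{5} k_p_x * v^k = 5.104876
APV(future premiums) = 4270 * 5.104876 = 21797.8195
V = 12865.5061 - 21797.8195
= -8932.3133


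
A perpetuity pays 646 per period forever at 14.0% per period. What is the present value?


PV = PMT / i
= 646 / 0.14
= 4614.2857


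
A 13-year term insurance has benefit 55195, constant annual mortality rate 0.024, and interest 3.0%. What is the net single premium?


NSP = benefit * sum_{k=0}^{n-1} k_p_x * q * v^(k+1)
With constant q=0.024, v=0.970874
Sum = 0.223755
NSP = 55195 * 0.223755
= 12350.1676


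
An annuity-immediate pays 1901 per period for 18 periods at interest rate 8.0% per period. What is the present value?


PV = PMT * (1 - (1+i)^(-n)) / i
= 1901 * (1 - (1+0.08)^(-18)) / 0.08
= 1901 * (1 - 0.250249) / 0.08
= 1901 * 9.371887
= 17815.9574


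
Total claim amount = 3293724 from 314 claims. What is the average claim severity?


severity = total / number
= 3293724 / 314
= 10489.5669


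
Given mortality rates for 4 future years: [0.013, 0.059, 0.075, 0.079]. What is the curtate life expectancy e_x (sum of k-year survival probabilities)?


e_x = sum_{k=1}^{n} k_p_x
k_p_x values:
  1_p_x = 0.987
  2_p_x = 0.928767
  3_p_x = 0.859109
  4_p_x = 0.79124
e_x = 3.5661


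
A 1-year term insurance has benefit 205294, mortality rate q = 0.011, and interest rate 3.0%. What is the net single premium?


NSP = benefit * q * v
v = 1/(1+i) = 0.970874
NSP = 205294 * 0.011 * 0.970874
= 2192.4602


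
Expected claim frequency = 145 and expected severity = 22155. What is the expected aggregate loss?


E[S] = E[N] * E[X]
= 145 * 22155
= 3.2125e+06


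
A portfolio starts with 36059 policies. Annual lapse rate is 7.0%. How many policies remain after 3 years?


remaining = initial * (1 - lapse)^years
= 36059 * (1 - 0.07)^3
= 36059 * 0.804357
= 29004.3091


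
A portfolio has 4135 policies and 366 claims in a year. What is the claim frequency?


frequency = claims / policies
= 366 / 4135
= 0.0885


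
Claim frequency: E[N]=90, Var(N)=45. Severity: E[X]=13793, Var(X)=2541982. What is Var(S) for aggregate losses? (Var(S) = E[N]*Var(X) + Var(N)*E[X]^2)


Var(S) = E[N]*Var(X) + Var(N)*E[X]^2
= 90*2541982 + 45*13793^2
= 228778380 + 8561108205
= 8.7899e+09


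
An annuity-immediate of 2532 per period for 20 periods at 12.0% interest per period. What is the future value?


FV = PMT * ((1+i)^n - 1) / i
= 2532 * ((1.12)^20 - 1) / 0.12
= 2532 * (9.646293 - 1) / 0.12
= 182436.7843


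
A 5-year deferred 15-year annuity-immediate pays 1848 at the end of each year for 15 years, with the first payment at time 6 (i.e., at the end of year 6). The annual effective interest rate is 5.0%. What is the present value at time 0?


PV at time 5 of the 15-year annuity-immediate:
a_n = 1848 * (1-(1+0.05)^(-15))/0.05 = 19181.6081
Discount back 5 years to time 0:
PV = 19181.6081 * (1+0.05)^(-5)
= 19181.6081 * 0.783526
= 15029.2918


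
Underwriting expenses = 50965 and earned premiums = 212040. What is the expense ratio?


Expense ratio = expenses / premiums
= 50965 / 212040
= 0.2404


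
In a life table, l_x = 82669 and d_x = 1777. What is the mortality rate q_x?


q_x = d_x / l_x
= 1777 / 82669
= 0.0215


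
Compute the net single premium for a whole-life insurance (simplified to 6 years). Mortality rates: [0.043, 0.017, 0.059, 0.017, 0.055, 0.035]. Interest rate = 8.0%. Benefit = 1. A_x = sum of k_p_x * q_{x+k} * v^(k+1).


v = 0.925926
Year 0: k_p_x=1.0, q=0.043, term=0.039815
Year 1: k_p_x=0.957, q=0.017, term=0.013948
Year 2: k_p_x=0.940731, q=0.059, term=0.04406
Year 3: k_p_x=0.885228, q=0.017, term=0.011061
Year 4: k_p_x=0.870179, q=0.055, term=0.032573
Year 5: k_p_x=0.822319, q=0.035, term=0.018137
A_x = 0.1596


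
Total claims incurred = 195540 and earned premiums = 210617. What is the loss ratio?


Loss ratio = claims / premiums
= 195540 / 210617
= 0.9284


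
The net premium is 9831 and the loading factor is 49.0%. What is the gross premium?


Gross = net * (1 + loading)
= 9831 * (1 + 0.49)
= 9831 * 1.49
= 14648.19


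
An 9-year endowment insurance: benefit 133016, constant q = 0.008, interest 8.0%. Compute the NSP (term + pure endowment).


Term component = 6465.0328
Pure endowment = 9_p_x * v^9 * benefit = 0.930262 * 0.500249 * 133016 = 61900.6392
NSP = 68365.672


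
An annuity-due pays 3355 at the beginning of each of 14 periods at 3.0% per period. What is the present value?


PV_due = PMT * (1-(1+i)^(-n))/i * (1+i)
PV_immediate = 37898.3254
PV_due = 37898.3254 * 1.03
= 39035.2751


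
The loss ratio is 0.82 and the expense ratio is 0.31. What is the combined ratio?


Combined ratio = loss ratio + expense ratio
= 0.82 + 0.31
= 1.13


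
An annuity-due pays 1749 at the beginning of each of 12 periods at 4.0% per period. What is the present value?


PV_due = PMT * (1-(1+i)^(-n))/i * (1+i)
PV_immediate = 16414.494
PV_due = 16414.494 * 1.04
= 17071.0738


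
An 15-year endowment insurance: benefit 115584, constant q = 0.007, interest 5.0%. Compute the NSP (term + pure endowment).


Term component = 8049.551
Pure endowment = 15_p_x * v^15 * benefit = 0.899992 * 0.481017 * 115584 = 50037.6565
NSP = 58087.2074


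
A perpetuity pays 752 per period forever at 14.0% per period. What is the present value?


PV = PMT / i
= 752 / 0.14
= 5371.4286


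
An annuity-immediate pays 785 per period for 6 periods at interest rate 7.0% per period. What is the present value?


PV = PMT * (1 - (1+i)^(-n)) / i
= 785 * (1 - (1+0.07)^(-6)) / 0.07
= 785 * (1 - 0.666342) / 0.07
= 785 * 4.76654
= 3741.7336


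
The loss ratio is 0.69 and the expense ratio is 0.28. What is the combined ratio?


Combined ratio = loss ratio + expense ratio
= 0.69 + 0.28
= 0.97


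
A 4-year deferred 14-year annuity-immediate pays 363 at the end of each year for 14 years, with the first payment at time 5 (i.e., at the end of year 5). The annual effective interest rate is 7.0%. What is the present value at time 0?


PV at time 4 of the 14-year annuity-immediate:
a_n = 363 * (1-(1+0.07)^(-14))/0.07 = 3174.6049
Discount back 4 years to time 0:
PV = 3174.6049 * (1+0.07)^(-4)
= 3174.6049 * 0.762895
= 2421.8909


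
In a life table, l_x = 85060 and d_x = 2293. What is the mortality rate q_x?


q_x = d_x / l_x
= 2293 / 85060
= 0.027


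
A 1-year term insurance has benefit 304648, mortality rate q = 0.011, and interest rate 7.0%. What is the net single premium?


NSP = benefit * q * v
v = 1/(1+i) = 0.934579
NSP = 304648 * 0.011 * 0.934579
= 3131.8953


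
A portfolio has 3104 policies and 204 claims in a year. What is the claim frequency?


frequency = claims / policies
= 204 / 3104
= 0.0657


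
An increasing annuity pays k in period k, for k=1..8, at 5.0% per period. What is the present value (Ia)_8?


(Ia)_n = sum_{k=1}^{n} k * v^k, v = 1/(1+i)
v = 0.952381
Sum computed term by term:
(Ia)_8 = 27.4332


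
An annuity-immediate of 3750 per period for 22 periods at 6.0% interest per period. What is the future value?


FV = PMT * ((1+i)^n - 1) / i
= 3750 * ((1.06)^22 - 1) / 0.06
= 3750 * (3.603537 - 1) / 0.06
= 162721.0885


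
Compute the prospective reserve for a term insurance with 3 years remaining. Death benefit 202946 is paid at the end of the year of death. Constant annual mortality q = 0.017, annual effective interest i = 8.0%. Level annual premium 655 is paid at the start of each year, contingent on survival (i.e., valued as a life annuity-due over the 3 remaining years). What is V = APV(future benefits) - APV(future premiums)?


v = 1/(1+i) = 0.925926
APV(future benefits) per unit = sum_{k=0}^{2} k_p_x * q * v^(k+1) = 0.043108
APV(future benefits) = 202946 * 0.043108 = 8748.5846
Life annuity-due factor ä_{x:3} = sum_{k=0}^{2} k_p_x * v^k = 2.738622
APV(future premiums) = 655 * 2.738622 = 1793.7976
V = 8748.5846 - 1793.7976
= 6954.787
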